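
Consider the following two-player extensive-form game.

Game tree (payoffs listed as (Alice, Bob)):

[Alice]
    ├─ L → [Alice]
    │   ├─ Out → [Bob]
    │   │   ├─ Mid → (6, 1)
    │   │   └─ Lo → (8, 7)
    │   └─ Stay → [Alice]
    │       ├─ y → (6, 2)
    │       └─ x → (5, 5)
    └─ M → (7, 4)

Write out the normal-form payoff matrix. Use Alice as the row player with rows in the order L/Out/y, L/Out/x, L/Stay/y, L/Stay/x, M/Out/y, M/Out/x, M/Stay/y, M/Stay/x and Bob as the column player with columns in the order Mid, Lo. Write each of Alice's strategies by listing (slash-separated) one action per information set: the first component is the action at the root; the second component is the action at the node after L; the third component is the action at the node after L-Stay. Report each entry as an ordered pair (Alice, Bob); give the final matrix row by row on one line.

Row L/Out/y: Mid→(6,1), Lo→(8,7)
Row L/Out/x: Mid→(6,1), Lo→(8,7)
Row L/Stay/y: Mid→(6,2), Lo→(6,2)
Row L/Stay/x: Mid→(5,5), Lo→(5,5)
Row M/Out/y: Mid→(7,4), Lo→(7,4)
Row M/Out/x: Mid→(7,4), Lo→(7,4)
Row M/Stay/y: Mid→(7,4), Lo→(7,4)
Row M/Stay/x: Mid→(7,4), Lo→(7,4)

L/Out/y: (6,1) (8,7) | L/Out/x: (6,1) (8,7) | L/Stay/y: (6,2) (6,2) | L/Stay/x: (5,5) (5,5) | M/Out/y: (7,4) (7,4) | M/Out/x: (7,4) (7,4) | M/Stay/y: (7,4) (7,4) | M/Stay/x: (7,4) (7,4)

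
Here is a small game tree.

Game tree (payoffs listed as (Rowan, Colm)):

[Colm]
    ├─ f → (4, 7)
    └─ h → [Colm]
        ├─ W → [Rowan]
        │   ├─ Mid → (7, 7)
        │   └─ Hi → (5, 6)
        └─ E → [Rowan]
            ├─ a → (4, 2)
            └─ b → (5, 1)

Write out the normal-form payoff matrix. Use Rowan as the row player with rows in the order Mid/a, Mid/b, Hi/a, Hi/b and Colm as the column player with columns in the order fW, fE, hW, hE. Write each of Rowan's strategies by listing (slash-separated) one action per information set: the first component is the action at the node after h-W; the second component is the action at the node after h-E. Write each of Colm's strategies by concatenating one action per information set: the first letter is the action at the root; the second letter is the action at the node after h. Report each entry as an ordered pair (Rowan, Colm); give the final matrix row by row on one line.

Mid/a: (4,7) (4,7) (7,7) (4,2) | Mid/b: (4,7) (4,7) (7,7) (5,1) | Hi/a: (4,7) (4,7) (5,6) (4,2) | Hi/b: (4,7) (4,7) (5,6) (5,1)

Row Mid/a: fW→(4,7), fE→(4,7), hW→(7,7), hE→(4,2)
Row Mid/b: fW→(4,7), fE→(4,7), hW→(7,7), hE→(5,1)
Row Hi/a: fW→(4,7), fE→(4,7), hW→(5,6), hE→(4,2)
Row Hi/b: fW→(4,7), fE→(4,7), hW→(5,6), hE→(5,1)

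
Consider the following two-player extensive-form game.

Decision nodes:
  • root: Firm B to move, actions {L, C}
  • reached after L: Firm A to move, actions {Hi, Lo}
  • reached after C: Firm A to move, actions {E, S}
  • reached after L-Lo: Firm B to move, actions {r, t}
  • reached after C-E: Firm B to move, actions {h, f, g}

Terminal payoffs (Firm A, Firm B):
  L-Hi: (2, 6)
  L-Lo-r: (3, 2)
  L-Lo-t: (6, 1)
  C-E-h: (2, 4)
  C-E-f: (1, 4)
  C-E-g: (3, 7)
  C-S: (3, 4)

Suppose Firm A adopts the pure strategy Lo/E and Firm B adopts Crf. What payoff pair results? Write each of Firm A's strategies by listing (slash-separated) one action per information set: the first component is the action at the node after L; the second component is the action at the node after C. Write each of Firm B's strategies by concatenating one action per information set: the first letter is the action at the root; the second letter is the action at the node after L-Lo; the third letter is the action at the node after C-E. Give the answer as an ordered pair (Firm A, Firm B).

Trace the play path from the root:
  Firm B plays C
  Firm A plays E at [C]
  Firm B plays f at [C-E]
→ terminal payoff (1, 4).
(Firm A's choice at the node after L is never reached on this path, so it doesn't affect the outcome.)

(1, 4)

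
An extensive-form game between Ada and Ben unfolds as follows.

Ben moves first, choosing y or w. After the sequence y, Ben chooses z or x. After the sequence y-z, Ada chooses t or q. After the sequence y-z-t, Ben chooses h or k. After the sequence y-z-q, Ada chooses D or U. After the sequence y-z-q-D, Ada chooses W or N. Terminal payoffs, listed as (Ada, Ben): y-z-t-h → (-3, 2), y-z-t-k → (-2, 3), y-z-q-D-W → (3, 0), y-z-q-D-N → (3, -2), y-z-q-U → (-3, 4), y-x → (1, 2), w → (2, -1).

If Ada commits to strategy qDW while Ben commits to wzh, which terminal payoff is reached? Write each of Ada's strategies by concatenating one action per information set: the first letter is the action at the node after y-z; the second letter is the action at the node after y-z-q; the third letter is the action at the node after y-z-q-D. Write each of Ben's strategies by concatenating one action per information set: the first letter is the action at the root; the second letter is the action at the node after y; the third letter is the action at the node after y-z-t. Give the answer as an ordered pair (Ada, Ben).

Trace the play path from the root:
  Ben plays w
→ terminal payoff (2, -1).
(Ada's choice at the node after y-z is never reached on this path, so it doesn't affect the outcome.)

(2, -1)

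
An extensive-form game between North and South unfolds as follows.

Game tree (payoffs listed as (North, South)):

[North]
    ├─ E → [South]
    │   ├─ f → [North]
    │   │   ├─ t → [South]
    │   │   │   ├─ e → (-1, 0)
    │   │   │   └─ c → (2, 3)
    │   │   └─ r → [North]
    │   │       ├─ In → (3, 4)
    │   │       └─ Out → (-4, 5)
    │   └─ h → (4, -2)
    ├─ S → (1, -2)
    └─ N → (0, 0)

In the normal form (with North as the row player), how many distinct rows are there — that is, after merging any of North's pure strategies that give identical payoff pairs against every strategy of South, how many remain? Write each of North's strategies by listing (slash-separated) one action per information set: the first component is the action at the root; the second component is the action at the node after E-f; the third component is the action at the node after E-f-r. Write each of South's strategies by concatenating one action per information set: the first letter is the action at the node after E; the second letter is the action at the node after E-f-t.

5

North has 12 pure strategies: E/t/In, E/t/Out, E/r/In, E/r/Out, S/t/In, S/t/Out, S/r/In, S/r/Out, N/t/In, N/t/Out, N/r/In, N/r/Out. Columns: fe, fc, he, hc.
{E/t/In, E/t/Out} → row (-1,0) (2,3) (4,-2) (4,-2)
{E/r/In} → row (3,4) (3,4) (4,-2) (4,-2)
{E/r/Out} → row (-4,5) (-4,5) (4,-2) (4,-2)
{S/t/In, S/t/Out, S/r/In, S/r/Out} → row (1,-2) (1,-2) (1,-2) (1,-2)
{N/t/In, N/t/Out, N/r/In, N/r/Out} → row (0,0) (0,0) (0,0) (0,0)
That's 5 distinct rows out of 12 strategies.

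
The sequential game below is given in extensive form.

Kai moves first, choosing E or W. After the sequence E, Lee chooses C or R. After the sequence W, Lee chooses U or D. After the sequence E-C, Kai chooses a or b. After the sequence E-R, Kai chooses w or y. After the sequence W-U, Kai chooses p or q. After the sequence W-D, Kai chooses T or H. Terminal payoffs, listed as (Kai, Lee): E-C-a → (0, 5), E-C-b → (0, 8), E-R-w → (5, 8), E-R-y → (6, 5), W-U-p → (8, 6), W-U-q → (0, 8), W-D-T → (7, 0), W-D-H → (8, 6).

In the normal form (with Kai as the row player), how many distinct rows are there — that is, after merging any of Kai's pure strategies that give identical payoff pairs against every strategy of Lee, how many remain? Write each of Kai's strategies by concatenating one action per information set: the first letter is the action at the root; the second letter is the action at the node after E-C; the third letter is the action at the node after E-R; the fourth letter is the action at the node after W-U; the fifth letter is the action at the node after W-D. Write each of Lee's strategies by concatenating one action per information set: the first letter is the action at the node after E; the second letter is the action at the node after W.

8

Kai has 32 pure strategies: EawpT, EawpH, EawqT, EawqH, EaypT, EaypH, EayqT, EayqH, EbwpT, EbwpH, EbwqT, EbwqH, EbypT, EbypH, EbyqT, EbyqH, WawpT, WawpH, WawqT, WawqH, WaypT, WaypH, WayqT, WayqH, WbwpT, WbwpH, WbwqT, WbwqH, WbypT, WbypH, WbyqT, WbyqH. Columns: CU, CD, RU, RD.
{EawpT, EawpH, EawqT, EawqH} → row (0,5) (0,5) (5,8) (5,8)
{EaypT, EaypH, EayqT, EayqH} → row (0,5) (0,5) (6,5) (6,5)
{EbwpT, EbwpH, EbwqT, EbwqH} → row (0,8) (0,8) (5,8) (5,8)
{EbypT, EbypH, EbyqT, EbyqH} → row (0,8) (0,8) (6,5) (6,5)
{WawpT, WaypT, WbwpT, WbypT} → row (8,6) (7,0) (8,6) (7,0)
{WawpH, WaypH, WbwpH, WbypH} → row (8,6) (8,6) (8,6) (8,6)
{WawqT, WayqT, WbwqT, WbyqT} → row (0,8) (7,0) (0,8) (7,0)
{WawqH, WayqH, WbwqH, WbyqH} → row (0,8) (8,6) (0,8) (8,6)
That's 8 distinct rows out of 32 strategies.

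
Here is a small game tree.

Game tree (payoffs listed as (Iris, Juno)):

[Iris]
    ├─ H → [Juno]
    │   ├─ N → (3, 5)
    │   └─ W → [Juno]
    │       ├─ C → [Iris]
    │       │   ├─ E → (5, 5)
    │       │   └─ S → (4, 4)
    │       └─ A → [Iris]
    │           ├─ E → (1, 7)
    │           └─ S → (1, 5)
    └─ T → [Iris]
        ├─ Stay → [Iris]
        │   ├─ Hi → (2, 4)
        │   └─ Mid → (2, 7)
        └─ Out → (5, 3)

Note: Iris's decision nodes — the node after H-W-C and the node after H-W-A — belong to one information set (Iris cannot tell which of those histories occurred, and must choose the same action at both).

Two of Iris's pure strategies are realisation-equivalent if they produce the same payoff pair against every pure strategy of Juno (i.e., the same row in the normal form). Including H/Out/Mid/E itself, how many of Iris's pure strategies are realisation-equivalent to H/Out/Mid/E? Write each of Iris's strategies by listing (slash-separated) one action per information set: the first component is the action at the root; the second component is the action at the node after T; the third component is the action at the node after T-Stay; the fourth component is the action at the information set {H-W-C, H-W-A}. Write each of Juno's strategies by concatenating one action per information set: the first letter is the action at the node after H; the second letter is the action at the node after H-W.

4

Row for H/Out/Mid/E (columns NC, NA, WC, WA): (3,5) (3,5) (5,5) (1,7).
Under H/Out/Mid/E, Iris's choice at the node after T and at the node after T-Stay can never be reached regardless of what Juno does, so varying those choices leaves every outcome unchanged.
Holding the reachable choices fixed and varying the unreachable ones freely already gives 2 × 2 = 4 equivalent strategies.
No other strategy reproduces this row, so those 4 are the full class: H/Stay/Hi/E, H/Stay/Mid/E, H/Out/Hi/E, H/Out/Mid/E.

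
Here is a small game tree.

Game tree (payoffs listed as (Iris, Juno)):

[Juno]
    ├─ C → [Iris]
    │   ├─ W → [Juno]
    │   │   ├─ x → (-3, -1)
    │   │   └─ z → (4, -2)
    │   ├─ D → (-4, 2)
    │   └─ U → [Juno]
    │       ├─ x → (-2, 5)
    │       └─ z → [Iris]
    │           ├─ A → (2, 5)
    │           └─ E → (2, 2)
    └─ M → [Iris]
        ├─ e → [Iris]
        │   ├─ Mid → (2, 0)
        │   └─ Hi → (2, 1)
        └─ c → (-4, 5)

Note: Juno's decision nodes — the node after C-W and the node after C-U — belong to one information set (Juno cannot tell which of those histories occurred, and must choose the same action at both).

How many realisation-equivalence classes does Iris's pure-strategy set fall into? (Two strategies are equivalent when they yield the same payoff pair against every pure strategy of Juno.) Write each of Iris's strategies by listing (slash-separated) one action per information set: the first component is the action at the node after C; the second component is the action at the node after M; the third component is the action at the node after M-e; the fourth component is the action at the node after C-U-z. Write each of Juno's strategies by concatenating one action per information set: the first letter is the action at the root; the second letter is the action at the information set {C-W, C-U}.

Iris has 24 pure strategies: W/e/Mid/A, W/e/Mid/E, W/e/Hi/A, W/e/Hi/E, W/c/Mid/A, W/c/Mid/E, W/c/Hi/A, W/c/Hi/E, D/e/Mid/A, D/e/Mid/E, D/e/Hi/A, D/e/Hi/E, D/c/Mid/A, D/c/Mid/E, D/c/Hi/A, D/c/Hi/E, U/e/Mid/A, U/e/Mid/E, U/e/Hi/A, U/e/Hi/E, U/c/Mid/A, U/c/Mid/E, U/c/Hi/A, U/c/Hi/E. Columns: Cx, Cz, Mx, Mz.
{W/e/Mid/A, W/e/Mid/E} → row (-3,-1) (4,-2) (2,0) (2,0)
{W/e/Hi/A, W/e/Hi/E} → row (-3,-1) (4,-2) (2,1) (2,1)
{W/c/Mid/A, W/c/Mid/E, W/c/Hi/A, W/c/Hi/E} → row (-3,-1) (4,-2) (-4,5) (-4,5)
{D/e/Mid/A, D/e/Mid/E} → row (-4,2) (-4,2) (2,0) (2,0)
{D/e/Hi/A, D/e/Hi/E} → row (-4,2) (-4,2) (2,1) (2,1)
{D/c/Mid/A, D/c/Mid/E, D/c/Hi/A, D/c/Hi/E} → row (-4,2) (-4,2) (-4,5) (-4,5)
{U/e/Mid/A} → row (-2,5) (2,5) (2,0) (2,0)
{U/e/Mid/E} → row (-2,5) (2,2) (2,0) (2,0)
{U/e/Hi/A} → row (-2,5) (2,5) (2,1) (2,1)
{U/e/Hi/E} → row (-2,5) (2,2) (2,1) (2,1)
{U/c/Mid/A, U/c/Hi/A} → row (-2,5) (2,5) (-4,5) (-4,5)
{U/c/Mid/E, U/c/Hi/E} → row (-2,5) (2,2) (-4,5) (-4,5)
That's 12 distinct rows out of 24 strategies.

12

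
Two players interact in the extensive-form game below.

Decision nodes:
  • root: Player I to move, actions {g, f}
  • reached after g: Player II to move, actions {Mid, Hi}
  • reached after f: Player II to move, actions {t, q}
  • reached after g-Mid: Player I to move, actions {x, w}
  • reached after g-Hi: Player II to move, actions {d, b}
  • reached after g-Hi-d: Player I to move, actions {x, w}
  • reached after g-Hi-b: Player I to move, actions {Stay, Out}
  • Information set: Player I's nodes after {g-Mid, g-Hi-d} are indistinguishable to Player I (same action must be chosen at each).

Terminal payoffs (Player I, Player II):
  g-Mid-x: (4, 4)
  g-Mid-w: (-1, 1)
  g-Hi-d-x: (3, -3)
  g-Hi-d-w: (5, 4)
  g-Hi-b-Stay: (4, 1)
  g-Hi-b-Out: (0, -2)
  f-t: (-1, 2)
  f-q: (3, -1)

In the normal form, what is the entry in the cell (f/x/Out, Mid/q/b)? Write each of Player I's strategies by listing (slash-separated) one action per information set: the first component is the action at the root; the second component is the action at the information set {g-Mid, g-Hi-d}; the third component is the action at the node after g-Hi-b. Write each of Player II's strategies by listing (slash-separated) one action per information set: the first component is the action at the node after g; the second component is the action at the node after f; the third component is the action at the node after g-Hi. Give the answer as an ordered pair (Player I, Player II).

Trace the play path from the root:
  Player I plays f
  Player II plays q at [f]
→ terminal payoff (3, -1).
(Player I's choice at the information set {g-Mid, g-Hi-d} is never reached on this path, so it doesn't affect the outcome.)

(3, -1)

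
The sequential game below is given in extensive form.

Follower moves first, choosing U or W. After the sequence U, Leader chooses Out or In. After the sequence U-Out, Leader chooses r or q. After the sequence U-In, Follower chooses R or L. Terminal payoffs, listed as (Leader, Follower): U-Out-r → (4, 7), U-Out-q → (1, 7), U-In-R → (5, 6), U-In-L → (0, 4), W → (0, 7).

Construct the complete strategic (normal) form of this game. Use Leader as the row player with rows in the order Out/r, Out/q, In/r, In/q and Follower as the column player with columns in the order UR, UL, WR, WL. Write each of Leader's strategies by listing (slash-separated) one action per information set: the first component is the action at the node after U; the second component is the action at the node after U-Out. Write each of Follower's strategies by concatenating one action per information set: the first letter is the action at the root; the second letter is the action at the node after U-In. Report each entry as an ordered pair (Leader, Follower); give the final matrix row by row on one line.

Out/r: (4,7) (4,7) (0,7) (0,7) | Out/q: (1,7) (1,7) (0,7) (0,7) | In/r: (5,6) (0,4) (0,7) (0,7) | In/q: (5,6) (0,4) (0,7) (0,7)

            UR       UL       WR       WL
Out/r    (4,7)    (4,7)    (0,7)    (0,7)
Out/q    (1,7)    (1,7)    (0,7)    (0,7)
 In/r    (5,6)    (0,4)    (0,7)    (0,7)
 In/q    (5,6)    (0,4)    (0,7)    (0,7)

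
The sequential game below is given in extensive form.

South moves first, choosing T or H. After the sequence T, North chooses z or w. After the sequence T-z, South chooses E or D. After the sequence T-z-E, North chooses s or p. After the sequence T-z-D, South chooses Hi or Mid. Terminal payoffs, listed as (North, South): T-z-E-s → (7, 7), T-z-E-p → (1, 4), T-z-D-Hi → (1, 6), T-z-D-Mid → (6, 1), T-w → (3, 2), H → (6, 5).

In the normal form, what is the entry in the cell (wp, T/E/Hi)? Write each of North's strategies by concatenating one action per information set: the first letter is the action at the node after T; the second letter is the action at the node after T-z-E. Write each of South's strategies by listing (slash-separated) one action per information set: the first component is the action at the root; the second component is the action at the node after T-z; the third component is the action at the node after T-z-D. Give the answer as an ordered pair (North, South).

Trace the play path from the root:
  South plays T
  North plays w at [T]
→ terminal payoff (3, 2).
(North's choice at the node after T-z-E is never reached on this path, so it doesn't affect the outcome.)

(3, 2)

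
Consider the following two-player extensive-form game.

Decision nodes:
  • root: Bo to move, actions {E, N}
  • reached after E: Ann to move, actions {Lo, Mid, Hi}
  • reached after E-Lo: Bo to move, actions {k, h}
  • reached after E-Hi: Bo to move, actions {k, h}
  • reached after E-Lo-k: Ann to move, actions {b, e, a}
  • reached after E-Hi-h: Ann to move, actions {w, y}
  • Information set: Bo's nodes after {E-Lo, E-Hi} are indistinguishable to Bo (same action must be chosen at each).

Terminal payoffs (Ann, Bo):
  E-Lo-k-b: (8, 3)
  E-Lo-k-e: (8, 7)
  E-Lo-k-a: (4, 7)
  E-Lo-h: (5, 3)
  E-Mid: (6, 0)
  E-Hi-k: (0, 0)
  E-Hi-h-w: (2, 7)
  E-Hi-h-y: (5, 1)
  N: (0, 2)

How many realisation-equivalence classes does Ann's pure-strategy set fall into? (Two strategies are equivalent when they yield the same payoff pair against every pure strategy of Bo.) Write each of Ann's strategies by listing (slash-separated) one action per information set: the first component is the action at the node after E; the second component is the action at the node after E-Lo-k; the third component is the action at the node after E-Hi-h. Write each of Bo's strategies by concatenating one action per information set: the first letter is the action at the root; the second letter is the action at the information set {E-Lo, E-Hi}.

6

Ann has 18 pure strategies: Lo/b/w, Lo/b/y, Lo/e/w, Lo/e/y, Lo/a/w, Lo/a/y, Mid/b/w, Mid/b/y, Mid/e/w, Mid/e/y, Mid/a/w, Mid/a/y, Hi/b/w, Hi/b/y, Hi/e/w, Hi/e/y, Hi/a/w, Hi/a/y. Columns: Ek, Eh, Nk, Nh.
{Lo/b/w, Lo/b/y} → row (8,3) (5,3) (0,2) (0,2)
{Lo/e/w, Lo/e/y} → row (8,7) (5,3) (0,2) (0,2)
{Lo/a/w, Lo/a/y} → row (4,7) (5,3) (0,2) (0,2)
{Mid/b/w, Mid/b/y, Mid/e/w, Mid/e/y, Mid/a/w, Mid/a/y} → row (6,0) (6,0) (0,2) (0,2)
{Hi/b/w, Hi/e/w, Hi/a/w} → row (0,0) (2,7) (0,2) (0,2)
{Hi/b/y, Hi/e/y, Hi/a/y} → row (0,0) (5,1) (0,2) (0,2)
That's 6 distinct rows out of 18 strategies.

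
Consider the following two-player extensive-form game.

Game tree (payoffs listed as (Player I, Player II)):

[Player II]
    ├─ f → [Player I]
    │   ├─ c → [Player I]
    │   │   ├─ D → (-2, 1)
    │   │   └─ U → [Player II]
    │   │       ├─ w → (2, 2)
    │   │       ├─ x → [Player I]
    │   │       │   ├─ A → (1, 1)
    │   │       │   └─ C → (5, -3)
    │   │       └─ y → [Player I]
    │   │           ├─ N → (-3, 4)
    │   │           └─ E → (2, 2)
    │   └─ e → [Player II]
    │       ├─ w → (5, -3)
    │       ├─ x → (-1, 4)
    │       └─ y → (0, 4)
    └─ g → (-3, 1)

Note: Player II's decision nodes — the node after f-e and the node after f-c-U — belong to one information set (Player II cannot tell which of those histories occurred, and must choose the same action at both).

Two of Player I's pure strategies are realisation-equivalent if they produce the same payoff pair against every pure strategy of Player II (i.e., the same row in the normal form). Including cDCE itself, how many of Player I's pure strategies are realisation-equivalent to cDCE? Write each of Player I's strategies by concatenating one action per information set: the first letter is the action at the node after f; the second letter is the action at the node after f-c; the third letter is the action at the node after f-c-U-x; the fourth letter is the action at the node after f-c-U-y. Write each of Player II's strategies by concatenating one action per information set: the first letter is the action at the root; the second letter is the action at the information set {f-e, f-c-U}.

Row for cDCE (columns fw, fx, fy, gw, gx, gy): (-2,1) (-2,1) (-2,1) (-3,1) (-3,1) (-3,1).
Under cDCE, Player I's choice at the node after f-c-U-x and at the node after f-c-U-y can never be reached regardless of what Player II does, so varying those choices leaves every outcome unchanged.
Holding the reachable choices fixed and varying the unreachable ones freely already gives 2 × 2 = 4 equivalent strategies.
No other strategy reproduces this row, so those 4 are the full class: cDAN, cDAE, cDCN, cDCE.

4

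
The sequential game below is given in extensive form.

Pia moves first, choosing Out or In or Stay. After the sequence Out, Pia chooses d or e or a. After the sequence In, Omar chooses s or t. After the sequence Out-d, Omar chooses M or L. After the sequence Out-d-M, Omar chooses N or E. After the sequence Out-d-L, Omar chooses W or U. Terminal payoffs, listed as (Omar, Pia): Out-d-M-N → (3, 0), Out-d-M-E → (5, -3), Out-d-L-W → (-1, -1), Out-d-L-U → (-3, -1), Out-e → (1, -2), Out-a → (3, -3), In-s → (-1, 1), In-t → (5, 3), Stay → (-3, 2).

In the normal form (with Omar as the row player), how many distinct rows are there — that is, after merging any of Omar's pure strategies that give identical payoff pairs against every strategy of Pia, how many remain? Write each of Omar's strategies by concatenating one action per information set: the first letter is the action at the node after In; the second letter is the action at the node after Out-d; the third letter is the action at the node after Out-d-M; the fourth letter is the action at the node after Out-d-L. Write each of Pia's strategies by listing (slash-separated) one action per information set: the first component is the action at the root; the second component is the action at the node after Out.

8

Omar has 16 pure strategies: sMNW, sMNU, sMEW, sMEU, sLNW, sLNU, sLEW, sLEU, tMNW, tMNU, tMEW, tMEU, tLNW, tLNU, tLEW, tLEU. Columns: Out/d, Out/e, Out/a, In/d, In/e, In/a, Stay/d, Stay/e, Stay/a.
{sMNW, sMNU} → row (3,0) (1,-2) (3,-3) (-1,1) (-1,1) (-1,1) (-3,2) (-3,2) (-3,2)
{sMEW, sMEU} → row (5,-3) (1,-2) (3,-3) (-1,1) (-1,1) (-1,1) (-3,2) (-3,2) (-3,2)
{sLNW, sLEW} → row (-1,-1) (1,-2) (3,-3) (-1,1) (-1,1) (-1,1) (-3,2) (-3,2) (-3,2)
{sLNU, sLEU} → row (-3,-1) (1,-2) (3,-3) (-1,1) (-1,1) (-1,1) (-3,2) (-3,2) (-3,2)
{tMNW, tMNU} → row (3,0) (1,-2) (3,-3) (5,3) (5,3) (5,3) (-3,2) (-3,2) (-3,2)
{tMEW, tMEU} → row (5,-3) (1,-2) (3,-3) (5,3) (5,3) (5,3) (-3,2) (-3,2) (-3,2)
{tLNW, tLEW} → row (-1,-1) (1,-2) (3,-3) (5,3) (5,3) (5,3) (-3,2) (-3,2) (-3,2)
{tLNU, tLEU} → row (-3,-1) (1,-2) (3,-3) (5,3) (5,3) (5,3) (-3,2) (-3,2) (-3,2)
That's 8 distinct rows out of 16 strategies.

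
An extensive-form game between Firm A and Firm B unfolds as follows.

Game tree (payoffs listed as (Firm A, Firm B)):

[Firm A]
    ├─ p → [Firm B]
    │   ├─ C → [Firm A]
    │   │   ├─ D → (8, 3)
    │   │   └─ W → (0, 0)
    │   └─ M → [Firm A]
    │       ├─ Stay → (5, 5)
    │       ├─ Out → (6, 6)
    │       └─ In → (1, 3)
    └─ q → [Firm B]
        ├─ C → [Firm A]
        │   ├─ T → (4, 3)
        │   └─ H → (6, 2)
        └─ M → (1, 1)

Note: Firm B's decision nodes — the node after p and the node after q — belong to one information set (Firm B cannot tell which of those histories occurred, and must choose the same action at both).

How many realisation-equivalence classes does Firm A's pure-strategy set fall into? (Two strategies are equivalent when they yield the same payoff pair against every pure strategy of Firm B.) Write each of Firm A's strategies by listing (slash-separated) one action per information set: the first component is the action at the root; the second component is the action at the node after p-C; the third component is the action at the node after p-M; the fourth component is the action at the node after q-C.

Firm A has 24 pure strategies: p/D/Stay/T, p/D/Stay/H, p/D/Out/T, p/D/Out/H, p/D/In/T, p/D/In/H, p/W/Stay/T, p/W/Stay/H, p/W/Out/T, p/W/Out/H, p/W/In/T, p/W/In/H, q/D/Stay/T, q/D/Stay/H, q/D/Out/T, q/D/Out/H, q/D/In/T, q/D/In/H, q/W/Stay/T, q/W/Stay/H, q/W/Out/T, q/W/Out/H, q/W/In/T, q/W/In/H. Columns: C, M.
{p/D/Stay/T, p/D/Stay/H} → row (8,3) (5,5)
{p/D/Out/T, p/D/Out/H} → row (8,3) (6,6)
{p/D/In/T, p/D/In/H} → row (8,3) (1,3)
{p/W/Stay/T, p/W/Stay/H} → row (0,0) (5,5)
{p/W/Out/T, p/W/Out/H} → row (0,0) (6,6)
{p/W/In/T, p/W/In/H} → row (0,0) (1,3)
{q/D/Stay/T, q/D/Out/T, q/D/In/T, q/W/Stay/T, q/W/Out/T, q/W/In/T} → row (4,3) (1,1)
{q/D/Stay/H, q/D/Out/H, q/D/In/H, q/W/Stay/H, q/W/Out/H, q/W/In/H} → row (6,2) (1,1)
That's 8 distinct rows out of 24 strategies.

8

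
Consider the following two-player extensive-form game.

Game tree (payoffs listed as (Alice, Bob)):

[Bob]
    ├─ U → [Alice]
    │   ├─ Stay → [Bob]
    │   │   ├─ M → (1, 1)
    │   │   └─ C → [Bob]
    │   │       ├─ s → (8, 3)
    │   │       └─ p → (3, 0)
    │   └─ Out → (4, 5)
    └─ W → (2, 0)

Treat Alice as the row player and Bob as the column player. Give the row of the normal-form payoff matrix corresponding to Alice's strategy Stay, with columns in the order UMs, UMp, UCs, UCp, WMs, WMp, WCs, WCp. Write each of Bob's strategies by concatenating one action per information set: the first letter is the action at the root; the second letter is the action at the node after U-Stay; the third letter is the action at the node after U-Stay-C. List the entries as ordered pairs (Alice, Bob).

vs UMs: Bob plays U → Alice plays Stay at [U] → Bob plays M at [U-Stay] → (1, 1)
vs UMp: Bob plays U → Alice plays Stay at [U] → Bob plays M at [U-Stay] → (1, 1)
vs UCs: Bob plays U → Alice plays Stay at [U] → Bob plays C at [U-Stay] → Bob plays s at [U-Stay-C] → (8, 3)
vs UCp: Bob plays U → Alice plays Stay at [U] → Bob plays C at [U-Stay] → Bob plays p at [U-Stay-C] → (3, 0)
vs WMs: Bob plays W → (2, 0)
vs WMp: Bob plays W → (2, 0)
vs WCs: Bob plays W → (2, 0)
vs WCp: Bob plays W → (2, 0)

(1,1) (1,1) (8,3) (3,0) (2,0) (2,0) (2,0) (2,0)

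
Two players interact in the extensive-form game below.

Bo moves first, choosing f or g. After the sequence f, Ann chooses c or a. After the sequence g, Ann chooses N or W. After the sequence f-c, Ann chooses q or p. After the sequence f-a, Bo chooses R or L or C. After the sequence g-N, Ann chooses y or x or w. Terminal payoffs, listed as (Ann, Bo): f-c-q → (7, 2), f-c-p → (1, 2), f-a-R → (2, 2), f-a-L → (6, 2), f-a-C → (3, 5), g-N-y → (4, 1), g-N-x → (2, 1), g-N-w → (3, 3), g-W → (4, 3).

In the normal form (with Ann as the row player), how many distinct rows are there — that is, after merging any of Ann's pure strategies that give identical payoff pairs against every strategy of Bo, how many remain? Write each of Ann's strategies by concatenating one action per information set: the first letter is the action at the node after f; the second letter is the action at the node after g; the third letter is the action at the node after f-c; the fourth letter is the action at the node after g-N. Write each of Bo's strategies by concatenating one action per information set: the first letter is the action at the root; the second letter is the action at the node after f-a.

Ann has 24 pure strategies: cNqy, cNqx, cNqw, cNpy, cNpx, cNpw, cWqy, cWqx, cWqw, cWpy, cWpx, cWpw, aNqy, aNqx, aNqw, aNpy, aNpx, aNpw, aWqy, aWqx, aWqw, aWpy, aWpx, aWpw. Columns: fR, fL, fC, gR, gL, gC.
{cNqy} → row (7,2) (7,2) (7,2) (4,1) (4,1) (4,1)
{cNqx} → row (7,2) (7,2) (7,2) (2,1) (2,1) (2,1)
{cNqw} → row (7,2) (7,2) (7,2) (3,3) (3,3) (3,3)
{cNpy} → row (1,2) (1,2) (1,2) (4,1) (4,1) (4,1)
{cNpx} → row (1,2) (1,2) (1,2) (2,1) (2,1) (2,1)
{cNpw} → row (1,2) (1,2) (1,2) (3,3) (3,3) (3,3)
{cWqy, cWqx, cWqw} → row (7,2) (7,2) (7,2) (4,3) (4,3) (4,3)
{cWpy, cWpx, cWpw} → row (1,2) (1,2) (1,2) (4,3) (4,3) (4,3)
{aNqy, aNpy} → row (2,2) (6,2) (3,5) (4,1) (4,1) (4,1)
{aNqx, aNpx} → row (2,2) (6,2) (3,5) (2,1) (2,1) (2,1)
{aNqw, aNpw} → row (2,2) (6,2) (3,5) (3,3) (3,3) (3,3)
{aWqy, aWqx, aWqw, aWpy, aWpx, aWpw} → row (2,2) (6,2) (3,5) (4,3) (4,3) (4,3)
That's 12 distinct rows out of 24 strategies.

12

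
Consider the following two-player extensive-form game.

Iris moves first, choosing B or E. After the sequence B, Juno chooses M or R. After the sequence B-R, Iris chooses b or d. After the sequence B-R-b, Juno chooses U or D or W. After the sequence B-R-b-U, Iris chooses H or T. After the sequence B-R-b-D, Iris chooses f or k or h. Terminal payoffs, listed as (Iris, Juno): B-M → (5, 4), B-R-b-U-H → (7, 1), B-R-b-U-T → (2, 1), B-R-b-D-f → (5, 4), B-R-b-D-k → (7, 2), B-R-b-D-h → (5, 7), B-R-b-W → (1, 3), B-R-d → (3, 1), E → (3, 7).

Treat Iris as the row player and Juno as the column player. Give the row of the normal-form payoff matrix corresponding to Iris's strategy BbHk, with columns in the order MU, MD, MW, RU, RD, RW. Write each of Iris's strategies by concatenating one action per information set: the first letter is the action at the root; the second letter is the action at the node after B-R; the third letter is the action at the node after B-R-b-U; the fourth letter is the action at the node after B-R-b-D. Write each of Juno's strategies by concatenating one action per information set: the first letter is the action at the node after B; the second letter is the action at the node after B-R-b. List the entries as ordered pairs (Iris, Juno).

vs MU: Iris plays B → Juno plays M at [B] → (5, 4)
vs MD: Iris plays B → Juno plays M at [B] → (5, 4)
vs MW: Iris plays B → Juno plays M at [B] → (5, 4)
vs RU: Iris plays B → Juno plays R at [B] → Iris plays b at [B-R] → Juno plays U at [B-R-b] → Iris plays H at [B-R-b-U] → (7, 1)
vs RD: Iris plays B → Juno plays R at [B] → Iris plays b at [B-R] → Juno plays D at [B-R-b] → Iris plays k at [B-R-b-D] → (7, 2)
vs RW: Iris plays B → Juno plays R at [B] → Iris plays b at [B-R] → Juno plays W at [B-R-b] → (1, 3)

(5,4) (5,4) (5,4) (7,1) (7,2) (1,3)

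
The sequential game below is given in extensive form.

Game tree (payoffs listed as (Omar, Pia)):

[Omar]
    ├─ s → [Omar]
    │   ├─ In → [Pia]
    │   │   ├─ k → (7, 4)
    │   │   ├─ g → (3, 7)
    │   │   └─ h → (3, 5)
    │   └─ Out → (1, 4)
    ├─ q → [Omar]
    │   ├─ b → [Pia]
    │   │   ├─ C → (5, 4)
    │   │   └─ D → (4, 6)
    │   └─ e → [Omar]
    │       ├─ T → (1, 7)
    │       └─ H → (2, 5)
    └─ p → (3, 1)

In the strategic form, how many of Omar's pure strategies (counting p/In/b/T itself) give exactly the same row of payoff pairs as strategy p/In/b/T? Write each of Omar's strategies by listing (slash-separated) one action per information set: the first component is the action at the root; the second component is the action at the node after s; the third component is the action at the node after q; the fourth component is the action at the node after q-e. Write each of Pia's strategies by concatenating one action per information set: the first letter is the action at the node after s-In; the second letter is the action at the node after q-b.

Row for p/In/b/T (columns kC, kD, gC, gD, hC, hD): (3,1) (3,1) (3,1) (3,1) (3,1) (3,1).
Under p/In/b/T, Omar's choice at the node after s and at the node after q and at the node after q-e can never be reached regardless of what Pia does, so varying those choices leaves every outcome unchanged.
Holding the reachable choices fixed and varying the unreachable ones freely already gives 2 × 2 × 2 = 8 equivalent strategies.
No other strategy reproduces this row, so those 8 are the full class: p/In/b/T, p/In/b/H, p/In/e/T, p/In/e/H, p/Out/b/T, p/Out/b/H, p/Out/e/T, p/Out/e/H.

8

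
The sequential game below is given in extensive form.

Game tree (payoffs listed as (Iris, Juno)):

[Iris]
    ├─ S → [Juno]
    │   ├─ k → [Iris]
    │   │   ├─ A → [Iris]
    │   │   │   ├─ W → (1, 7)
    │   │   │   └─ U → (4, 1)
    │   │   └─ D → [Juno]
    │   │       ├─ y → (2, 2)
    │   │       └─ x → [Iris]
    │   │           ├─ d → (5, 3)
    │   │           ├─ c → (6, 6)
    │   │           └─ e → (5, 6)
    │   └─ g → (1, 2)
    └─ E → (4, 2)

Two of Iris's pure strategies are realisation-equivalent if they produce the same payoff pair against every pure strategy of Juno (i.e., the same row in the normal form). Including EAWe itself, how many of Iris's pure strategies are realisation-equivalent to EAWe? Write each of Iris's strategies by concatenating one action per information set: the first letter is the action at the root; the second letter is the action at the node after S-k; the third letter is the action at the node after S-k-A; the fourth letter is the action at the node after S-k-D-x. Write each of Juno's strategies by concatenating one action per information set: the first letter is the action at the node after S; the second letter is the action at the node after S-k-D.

12

Row for EAWe (columns ky, kx, gy, gx): (4,2) (4,2) (4,2) (4,2).
Under EAWe, Iris's choice at the node after S-k and at the node after S-k-A and at the node after S-k-D-x can never be reached regardless of what Juno does, so varying those choices leaves every outcome unchanged.
Holding the reachable choices fixed and varying the unreachable ones freely already gives 2 × 2 × 3 = 12 equivalent strategies.
No other strategy reproduces this row, so those 12 are the full class: EAWd, EAWc, EAWe, EAUd, EAUc, EAUe, EDWd, EDWc, EDWe, EDUd, EDUc, EDUe.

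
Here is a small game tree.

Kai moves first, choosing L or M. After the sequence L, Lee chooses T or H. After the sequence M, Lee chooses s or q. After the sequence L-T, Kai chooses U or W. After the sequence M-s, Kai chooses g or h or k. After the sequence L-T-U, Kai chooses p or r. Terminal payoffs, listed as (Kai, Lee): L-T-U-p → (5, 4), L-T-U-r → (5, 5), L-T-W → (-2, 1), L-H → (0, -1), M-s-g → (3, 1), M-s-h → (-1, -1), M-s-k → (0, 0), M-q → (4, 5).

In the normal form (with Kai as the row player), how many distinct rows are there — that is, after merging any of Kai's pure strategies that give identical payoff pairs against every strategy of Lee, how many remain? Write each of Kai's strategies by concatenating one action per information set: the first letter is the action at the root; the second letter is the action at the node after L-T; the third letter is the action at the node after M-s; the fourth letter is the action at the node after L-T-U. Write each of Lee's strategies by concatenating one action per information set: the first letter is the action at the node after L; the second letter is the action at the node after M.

Kai has 24 pure strategies: LUgp, LUgr, LUhp, LUhr, LUkp, LUkr, LWgp, LWgr, LWhp, LWhr, LWkp, LWkr, MUgp, MUgr, MUhp, MUhr, MUkp, MUkr, MWgp, MWgr, MWhp, MWhr, MWkp, MWkr. Columns: Ts, Tq, Hs, Hq.
{LUgp, LUhp, LUkp} → row (5,4) (5,4) (0,-1) (0,-1)
{LUgr, LUhr, LUkr} → row (5,5) (5,5) (0,-1) (0,-1)
{LWgp, LWgr, LWhp, LWhr, LWkp, LWkr} → row (-2,1) (-2,1) (0,-1) (0,-1)
{MUgp, MUgr, MWgp, MWgr} → row (3,1) (4,5) (3,1) (4,5)
{MUhp, MUhr, MWhp, MWhr} → row (-1,-1) (4,5) (-1,-1) (4,5)
{MUkp, MUkr, MWkp, MWkr} → row (0,0) (4,5) (0,0) (4,5)
That's 6 distinct rows out of 24 strategies.

6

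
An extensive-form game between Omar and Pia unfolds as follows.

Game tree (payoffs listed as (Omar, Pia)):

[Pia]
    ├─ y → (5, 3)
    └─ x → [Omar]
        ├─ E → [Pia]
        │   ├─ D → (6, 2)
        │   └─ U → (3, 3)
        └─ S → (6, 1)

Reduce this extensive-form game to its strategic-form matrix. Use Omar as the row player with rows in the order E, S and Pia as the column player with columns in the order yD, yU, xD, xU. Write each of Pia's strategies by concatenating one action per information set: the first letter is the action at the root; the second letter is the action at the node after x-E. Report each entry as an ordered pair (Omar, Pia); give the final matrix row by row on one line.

           yD       yU       xD       xU
   E    (5,3)    (5,3)    (6,2)    (3,3)
   S    (5,3)    (5,3)    (6,1)    (6,1)

E: (5,3) (5,3) (6,2) (3,3) | S: (5,3) (5,3) (6,1) (6,1)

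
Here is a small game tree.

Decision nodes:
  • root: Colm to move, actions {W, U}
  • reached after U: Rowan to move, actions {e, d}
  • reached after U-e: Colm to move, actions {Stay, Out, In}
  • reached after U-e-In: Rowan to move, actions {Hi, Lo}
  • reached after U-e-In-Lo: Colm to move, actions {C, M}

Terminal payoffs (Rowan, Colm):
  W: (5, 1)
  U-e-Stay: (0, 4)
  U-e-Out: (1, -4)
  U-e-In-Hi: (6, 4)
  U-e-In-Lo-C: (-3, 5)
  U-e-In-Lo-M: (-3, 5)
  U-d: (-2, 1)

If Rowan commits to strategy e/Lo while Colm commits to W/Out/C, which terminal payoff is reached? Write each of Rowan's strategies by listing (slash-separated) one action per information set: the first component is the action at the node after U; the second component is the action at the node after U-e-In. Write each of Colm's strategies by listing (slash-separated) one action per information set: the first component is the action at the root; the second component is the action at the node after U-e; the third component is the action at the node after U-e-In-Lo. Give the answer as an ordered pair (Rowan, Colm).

(5, 1)

Trace the play path from the root:
  Colm plays W
→ terminal payoff (5, 1).
(Rowan's choice at the node after U is never reached on this path, so it doesn't affect the outcome.)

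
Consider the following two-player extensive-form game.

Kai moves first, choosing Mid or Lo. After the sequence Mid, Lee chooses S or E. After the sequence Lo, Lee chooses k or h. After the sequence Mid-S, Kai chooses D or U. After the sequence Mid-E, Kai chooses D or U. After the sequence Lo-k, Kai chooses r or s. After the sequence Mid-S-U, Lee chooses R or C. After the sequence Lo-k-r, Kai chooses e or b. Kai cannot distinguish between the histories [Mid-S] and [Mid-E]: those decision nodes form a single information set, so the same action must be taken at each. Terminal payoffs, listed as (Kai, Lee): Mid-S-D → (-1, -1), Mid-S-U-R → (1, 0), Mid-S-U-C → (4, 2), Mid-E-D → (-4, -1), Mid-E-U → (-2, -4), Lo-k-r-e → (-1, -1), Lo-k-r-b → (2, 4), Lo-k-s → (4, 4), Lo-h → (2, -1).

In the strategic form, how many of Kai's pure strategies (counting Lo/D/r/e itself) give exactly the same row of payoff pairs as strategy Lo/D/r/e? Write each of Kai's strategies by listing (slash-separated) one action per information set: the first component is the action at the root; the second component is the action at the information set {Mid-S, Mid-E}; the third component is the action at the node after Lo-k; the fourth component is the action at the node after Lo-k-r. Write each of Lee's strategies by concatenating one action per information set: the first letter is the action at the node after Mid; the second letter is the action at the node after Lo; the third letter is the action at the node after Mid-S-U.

2

Row for Lo/D/r/e (columns SkR, SkC, ShR, ShC, EkR, EkC, EhR, EhC): (-1,-1) (-1,-1) (2,-1) (2,-1) (-1,-1) (-1,-1) (2,-1) (2,-1).
Under Lo/D/r/e, Kai's choice at the information set {Mid-S, Mid-E} can never be reached regardless of what Lee does, so varying those choices leaves every outcome unchanged.
Holding the reachable choices fixed and varying the unreachable one freely already gives 2 equivalent strategies.
No other strategy reproduces this row, so those 2 are the full class: Lo/D/r/e, Lo/U/r/e.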